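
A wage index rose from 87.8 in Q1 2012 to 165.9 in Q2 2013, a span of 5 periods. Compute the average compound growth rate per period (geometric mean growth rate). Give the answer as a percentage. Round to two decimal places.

13.57%

Growth factor = (165.9/87.8)^(1/5) = (1.889522)^(1/5) = 1.135718
Growth rate = 1.135718 − 1 = 0.135718 = 13.5718%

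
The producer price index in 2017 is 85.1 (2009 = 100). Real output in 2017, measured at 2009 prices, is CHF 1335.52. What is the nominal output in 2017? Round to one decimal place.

Nominal = Real × (Index/100) = 1335.52 × (85.1/100)
        = 1335.52 × 0.851 = 1136.5275

1136.5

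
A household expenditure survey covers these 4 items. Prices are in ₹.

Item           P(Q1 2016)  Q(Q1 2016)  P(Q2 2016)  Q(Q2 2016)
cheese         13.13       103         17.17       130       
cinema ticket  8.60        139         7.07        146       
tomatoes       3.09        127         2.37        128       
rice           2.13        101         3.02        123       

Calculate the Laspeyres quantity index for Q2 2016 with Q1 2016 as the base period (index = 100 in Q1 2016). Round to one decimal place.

Laspeyres quantity index uses base-period prices as weights.
ΣP(Q1 2016)·Q(Q2 2016) = 13.13×130 + 8.60×146 + 3.09×128 + 2.13×123 = 1706.9 + 1255.6 + 395.52 + 261.99 = 3620.01
ΣP(Q1 2016)·Q(Q1 2016) = 13.13×103 + 8.60×139 + 3.09×127 + 2.13×101 = 1352.39 + 1195.4 + 392.43 + 215.13 = 3155.35
Index = 3620.01 / 3155.35 × 100 = 114.7261

114.7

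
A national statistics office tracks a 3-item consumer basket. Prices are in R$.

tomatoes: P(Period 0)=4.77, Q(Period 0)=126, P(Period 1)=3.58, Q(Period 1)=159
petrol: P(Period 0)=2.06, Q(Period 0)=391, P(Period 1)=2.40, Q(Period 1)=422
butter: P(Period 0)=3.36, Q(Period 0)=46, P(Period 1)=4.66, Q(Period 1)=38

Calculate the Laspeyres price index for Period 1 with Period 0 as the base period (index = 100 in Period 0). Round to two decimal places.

102.74

Laspeyres price index uses base-period quantities as weights.
ΣP(Period 1)·Q(Period 0) = 3.58×126 + 2.40×391 + 4.66×46 = 451.08 + 938.4 + 214.36 = 1603.84
ΣP(Period 0)·Q(Period 0) = 4.77×126 + 2.06×391 + 3.36×46 = 601.02 + 805.46 + 154.56 = 1561.04
Index = 1603.84 / 1561.04 × 100 = 102.7418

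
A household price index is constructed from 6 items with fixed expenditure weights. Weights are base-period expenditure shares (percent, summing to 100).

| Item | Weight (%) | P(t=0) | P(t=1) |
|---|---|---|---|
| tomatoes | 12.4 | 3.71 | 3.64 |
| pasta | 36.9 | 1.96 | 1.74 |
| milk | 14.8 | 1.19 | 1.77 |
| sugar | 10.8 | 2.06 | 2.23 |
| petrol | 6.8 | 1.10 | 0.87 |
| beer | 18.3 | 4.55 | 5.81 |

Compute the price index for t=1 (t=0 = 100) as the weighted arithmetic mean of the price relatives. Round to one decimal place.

tomatoes: 12.4 × (3.64/3.71) = 12.4 × 0.981132 = 12.1660
pasta: 36.9 × (1.74/1.96) = 36.9 × 0.887755 = 32.7582
milk: 14.8 × (1.77/1.19) = 14.8 × 1.487395 = 22.0134
sugar: 10.8 × (2.23/2.06) = 10.8 × 1.082524 = 11.6913
petrol: 6.8 × (0.87/1.10) = 6.8 × 0.790909 = 5.3782
beer: 18.3 × (5.81/4.55) = 18.3 × 1.276923 = 23.3677
Index = Σ wᵢ·(p₁ᵢ/p₀ᵢ) = 12.1660 + 32.7582 + 22.0134 + 11.6913 + 5.3782 + 23.3677 = 107.3748

107.4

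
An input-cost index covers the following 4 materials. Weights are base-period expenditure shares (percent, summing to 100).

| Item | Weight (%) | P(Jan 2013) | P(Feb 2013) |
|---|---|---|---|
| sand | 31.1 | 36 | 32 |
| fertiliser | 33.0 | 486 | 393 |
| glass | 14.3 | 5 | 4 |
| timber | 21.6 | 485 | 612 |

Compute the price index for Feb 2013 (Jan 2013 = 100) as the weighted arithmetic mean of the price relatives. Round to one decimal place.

sand: 31.1 × (32/36) = 31.1 × 0.888889 = 27.6444
fertiliser: 33.0 × (393/486) = 33.0 × 0.808642 = 26.6852
glass: 14.3 × (4/5) = 14.3 × 0.800000 = 11.4400
timber: 21.6 × (612/485) = 21.6 × 1.261856 = 27.2561
Index = Σ wᵢ·(p₁ᵢ/p₀ᵢ) = 27.6444 + 26.6852 + 11.4400 + 27.2561 = 93.0257

93.0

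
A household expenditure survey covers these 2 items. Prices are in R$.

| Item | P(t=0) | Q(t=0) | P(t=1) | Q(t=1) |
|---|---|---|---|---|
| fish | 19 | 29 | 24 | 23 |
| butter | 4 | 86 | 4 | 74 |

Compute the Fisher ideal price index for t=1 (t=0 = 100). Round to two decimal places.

Laspeyres component (base-period weights):
ΣP(t=1)Q(t=0) = 24×29 + 4×86 = 696 + 344 = 1040
ΣP(t=0)Q(t=0) = 19×29 + 4×86 = 551 + 344 = 895
L = 1040 / 895 × 100 = 116.2011
Paasche component (current-period weights):
ΣP(t=1)Q(t=1) = 24×23 + 4×74 = 552 + 296 = 848
ΣP(t=0)Q(t=1) = 19×23 + 4×74 = 437 + 296 = 733
P = 848 / 733 × 100 = 115.6889
Fisher = √(L × P) = √(116.2011 × 115.6889) = 115.9448

115.94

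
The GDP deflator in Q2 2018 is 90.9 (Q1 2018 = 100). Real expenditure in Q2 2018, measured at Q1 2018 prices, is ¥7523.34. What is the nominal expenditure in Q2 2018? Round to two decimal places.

Nominal = Real × (Index/100) = 7523.34 × (90.9/100)
        = 7523.34 × 0.909 = 6838.7161

6838.72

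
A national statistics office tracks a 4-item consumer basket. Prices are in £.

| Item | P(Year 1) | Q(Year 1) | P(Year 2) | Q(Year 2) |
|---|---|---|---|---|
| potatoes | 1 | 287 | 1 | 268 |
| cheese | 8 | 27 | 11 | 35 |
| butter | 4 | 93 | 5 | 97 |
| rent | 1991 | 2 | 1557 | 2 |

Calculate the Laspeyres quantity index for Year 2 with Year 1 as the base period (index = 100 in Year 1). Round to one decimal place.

Laspeyres quantity index uses base-period prices as weights.
ΣP(Year 1)·Q(Year 2) = 1×268 + 8×35 + 4×97 + 1991×2 = 268 + 280 + 388 + 3982 = 4918
ΣP(Year 1)·Q(Year 1) = 1×287 + 8×27 + 4×93 + 1991×2 = 287 + 216 + 372 + 3982 = 4857
Index = 4918 / 4857 × 100 = 101.2559

101.3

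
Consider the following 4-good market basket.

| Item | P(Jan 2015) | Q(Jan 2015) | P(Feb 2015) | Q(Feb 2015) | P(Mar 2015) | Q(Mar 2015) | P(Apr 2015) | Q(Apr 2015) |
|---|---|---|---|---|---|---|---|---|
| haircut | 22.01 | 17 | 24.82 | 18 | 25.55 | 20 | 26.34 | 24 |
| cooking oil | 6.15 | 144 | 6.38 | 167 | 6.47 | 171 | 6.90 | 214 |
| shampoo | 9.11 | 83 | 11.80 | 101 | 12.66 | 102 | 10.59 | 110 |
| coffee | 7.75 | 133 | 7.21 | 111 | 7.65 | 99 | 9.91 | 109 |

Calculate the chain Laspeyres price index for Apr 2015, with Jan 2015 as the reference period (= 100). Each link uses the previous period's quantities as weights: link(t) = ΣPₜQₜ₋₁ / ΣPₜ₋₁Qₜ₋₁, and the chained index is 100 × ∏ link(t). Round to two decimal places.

Link Jan 2015→Feb 2015:
ΣP(Feb 2015)Q(Jan 2015) = 24.82×17 + 6.38×144 + 11.80×83 + 7.21×133 = 421.94 + 918.72 + 979.4 + 958.93 = 3278.99
ΣP(Jan 2015)Q(Jan 2015) = 22.01×17 + 6.15×144 + 9.11×83 + 7.75×133 = 374.17 + 885.6 + 756.13 + 1030.75 = 3046.65
link = 3278.99/3046.65 = 1.076261
Link Feb 2015→Mar 2015:
ΣP(Mar 2015)Q(Feb 2015) = 25.55×18 + 6.47×167 + 12.66×101 + 7.65×111 = 459.9 + 1080.49 + 1278.66 + 849.15 = 3668.2
ΣP(Feb 2015)Q(Feb 2015) = 24.82×18 + 6.38×167 + 11.80×101 + 7.21×111 = 446.76 + 1065.46 + 1191.8 + 800.31 = 3504.33
link = 3668.2/3504.33 = 1.046762
Link Mar 2015→Apr 2015:
ΣP(Apr 2015)Q(Mar 2015) = 26.34×20 + 6.90×171 + 10.59×102 + 9.91×99 = 526.8 + 1179.9 + 1080.18 + 981.09 = 3767.97
ΣP(Mar 2015)Q(Mar 2015) = 25.55×20 + 6.47×171 + 12.66×102 + 7.65×99 = 511 + 1106.37 + 1291.32 + 757.35 = 3666.04
link = 3767.97/3666.04 = 1.027804
Chained index = 100 × 1.076261 × 1.046762 × 1.027804 = 115.7913

115.79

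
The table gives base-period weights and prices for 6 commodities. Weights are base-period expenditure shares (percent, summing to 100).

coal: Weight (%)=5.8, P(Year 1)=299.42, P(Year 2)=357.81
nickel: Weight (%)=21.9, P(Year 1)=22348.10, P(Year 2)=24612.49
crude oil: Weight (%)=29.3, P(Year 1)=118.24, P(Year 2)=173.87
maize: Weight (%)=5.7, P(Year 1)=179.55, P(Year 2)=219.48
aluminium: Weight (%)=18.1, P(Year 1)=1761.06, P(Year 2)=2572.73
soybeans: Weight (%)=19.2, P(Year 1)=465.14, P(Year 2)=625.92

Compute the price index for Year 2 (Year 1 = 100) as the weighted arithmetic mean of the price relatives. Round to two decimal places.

coal: 5.8 × (357.81/299.42) = 5.8 × 1.195010 = 6.9311
nickel: 21.9 × (24612.49/22348.10) = 21.9 × 1.101324 = 24.1190
crude oil: 29.3 × (173.87/118.24) = 29.3 × 1.470484 = 43.0852
maize: 5.7 × (219.48/179.55) = 5.7 × 1.222389 = 6.9676
aluminium: 18.1 × (2572.73/1761.06) = 18.1 × 1.460899 = 26.4423
soybeans: 19.2 × (625.92/465.14) = 19.2 × 1.345659 = 25.8367
Index = Σ wᵢ·(p₁ᵢ/p₀ᵢ) = 6.9311 + 24.1190 + 43.0852 + 6.9676 + 26.4423 + 25.8367 = 133.3818

133.38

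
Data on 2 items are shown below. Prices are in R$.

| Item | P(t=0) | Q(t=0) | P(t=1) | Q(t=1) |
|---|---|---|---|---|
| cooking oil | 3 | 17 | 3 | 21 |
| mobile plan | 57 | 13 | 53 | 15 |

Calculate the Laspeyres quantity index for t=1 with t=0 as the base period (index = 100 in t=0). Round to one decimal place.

115.9

Laspeyres quantity index uses base-period prices as weights.
ΣP(t=0)·Q(t=1) = 3×21 + 57×15 = 63 + 855 = 918
ΣP(t=0)·Q(t=0) = 3×17 + 57×13 = 51 + 741 = 792
Index = 918 / 792 × 100 = 115.9091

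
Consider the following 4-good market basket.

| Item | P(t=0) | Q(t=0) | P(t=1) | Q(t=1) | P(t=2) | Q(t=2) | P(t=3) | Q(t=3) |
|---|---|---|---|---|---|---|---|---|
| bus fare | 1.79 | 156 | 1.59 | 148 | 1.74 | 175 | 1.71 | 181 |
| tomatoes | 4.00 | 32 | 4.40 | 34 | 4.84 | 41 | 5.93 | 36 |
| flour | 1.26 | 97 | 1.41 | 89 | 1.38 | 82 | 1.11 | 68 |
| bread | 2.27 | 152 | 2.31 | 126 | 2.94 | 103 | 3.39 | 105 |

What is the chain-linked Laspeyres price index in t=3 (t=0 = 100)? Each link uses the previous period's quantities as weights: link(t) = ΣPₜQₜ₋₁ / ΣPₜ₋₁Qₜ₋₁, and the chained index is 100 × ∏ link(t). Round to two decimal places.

Link t=0→t=1:
ΣP(t=1)Q(t=0) = 1.59×156 + 4.40×32 + 1.41×97 + 2.31×152 = 248.04 + 140.8 + 136.77 + 351.12 = 876.73
ΣP(t=0)Q(t=0) = 1.79×156 + 4.00×32 + 1.26×97 + 2.27×152 = 279.24 + 128 + 122.22 + 345.04 = 874.5
link = 876.73/874.5 = 1.002550
Link t=1→t=2:
ΣP(t=2)Q(t=1) = 1.74×148 + 4.84×34 + 1.38×89 + 2.94×126 = 257.52 + 164.56 + 122.82 + 370.44 = 915.34
ΣP(t=1)Q(t=1) = 1.59×148 + 4.40×34 + 1.41×89 + 2.31×126 = 235.32 + 149.6 + 125.49 + 291.06 = 801.47
link = 915.34/801.47 = 1.142076
Link t=2→t=3:
ΣP(t=3)Q(t=2) = 1.71×175 + 5.93×41 + 1.11×82 + 3.39×103 = 299.25 + 243.13 + 91.02 + 349.17 = 982.57
ΣP(t=2)Q(t=2) = 1.74×175 + 4.84×41 + 1.38×82 + 2.94×103 = 304.5 + 198.44 + 113.16 + 302.82 = 918.92
link = 982.57/918.92 = 1.069266
Chained index = 100 × 1.002550 × 1.142076 × 1.069266 = 122.4298

122.43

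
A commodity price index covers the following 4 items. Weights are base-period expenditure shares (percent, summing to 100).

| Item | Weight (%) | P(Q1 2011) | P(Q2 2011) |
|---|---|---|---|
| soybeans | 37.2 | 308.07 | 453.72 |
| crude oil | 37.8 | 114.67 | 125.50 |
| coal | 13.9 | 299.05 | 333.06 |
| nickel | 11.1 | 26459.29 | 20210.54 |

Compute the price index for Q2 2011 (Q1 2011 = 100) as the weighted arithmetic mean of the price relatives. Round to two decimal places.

120.12

soybeans: 37.2 × (453.72/308.07) = 37.2 × 1.472782 = 54.7875
crude oil: 37.8 × (125.50/114.67) = 37.8 × 1.094445 = 41.3700
coal: 13.9 × (333.06/299.05) = 13.9 × 1.113727 = 15.4808
nickel: 11.1 × (20210.54/26459.29) = 11.1 × 0.763835 = 8.4786
Index = Σ wᵢ·(p₁ᵢ/p₀ᵢ) = 54.7875 + 41.3700 + 15.4808 + 8.4786 = 120.1169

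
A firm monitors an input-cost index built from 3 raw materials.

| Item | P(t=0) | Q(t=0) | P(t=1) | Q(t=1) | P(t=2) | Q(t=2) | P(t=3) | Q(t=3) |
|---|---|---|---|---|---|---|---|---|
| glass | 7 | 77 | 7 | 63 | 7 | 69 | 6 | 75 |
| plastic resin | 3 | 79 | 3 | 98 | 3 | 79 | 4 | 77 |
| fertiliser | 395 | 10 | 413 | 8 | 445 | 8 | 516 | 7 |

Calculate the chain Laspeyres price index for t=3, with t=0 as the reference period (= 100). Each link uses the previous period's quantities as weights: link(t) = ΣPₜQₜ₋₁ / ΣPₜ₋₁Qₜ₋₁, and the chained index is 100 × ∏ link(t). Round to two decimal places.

125.30

Link t=0→t=1:
ΣP(t=1)Q(t=0) = 7×77 + 3×79 + 413×10 = 539 + 237 + 4130 = 4906
ΣP(t=0)Q(t=0) = 7×77 + 3×79 + 395×10 = 539 + 237 + 3950 = 4726
link = 4906/4726 = 1.038087
Link t=1→t=2:
ΣP(t=2)Q(t=1) = 7×63 + 3×98 + 445×8 = 441 + 294 + 3560 = 4295
ΣP(t=1)Q(t=1) = 7×63 + 3×98 + 413×8 = 441 + 294 + 3304 = 4039
link = 4295/4039 = 1.063382
Link t=2→t=3:
ΣP(t=3)Q(t=2) = 6×69 + 4×79 + 516×8 = 414 + 316 + 4128 = 4858
ΣP(t=2)Q(t=2) = 7×69 + 3×79 + 445×8 = 483 + 237 + 3560 = 4280
link = 4858/4280 = 1.135047
Chained index = 100 × 1.038087 × 1.063382 × 1.135047 = 125.2959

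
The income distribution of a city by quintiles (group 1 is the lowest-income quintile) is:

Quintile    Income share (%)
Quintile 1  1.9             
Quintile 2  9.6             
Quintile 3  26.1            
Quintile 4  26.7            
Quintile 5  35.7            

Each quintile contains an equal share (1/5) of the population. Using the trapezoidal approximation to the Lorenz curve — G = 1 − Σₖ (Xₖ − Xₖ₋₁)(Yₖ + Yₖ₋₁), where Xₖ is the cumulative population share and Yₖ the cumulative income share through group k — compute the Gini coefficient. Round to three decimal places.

Cumulative income shares Yₖ: 0.0190, 0.1150, 0.3760, 0.6430, 1.0000
Σ (Xₖ−Xₖ₋₁)(Yₖ+Yₖ₋₁) = (1/5)(0.0190+0.0000) + (1/5)(0.1150+0.0190) + (1/5)(0.3760+0.1150) + (1/5)(0.6430+0.3760) + (1/5)(1.0000+0.6430)
  = 0.0038 + 0.0268 + 0.0982 + 0.2038 + 0.3286 = 0.6612
G = 1 − 0.6612 = 0.3388

0.339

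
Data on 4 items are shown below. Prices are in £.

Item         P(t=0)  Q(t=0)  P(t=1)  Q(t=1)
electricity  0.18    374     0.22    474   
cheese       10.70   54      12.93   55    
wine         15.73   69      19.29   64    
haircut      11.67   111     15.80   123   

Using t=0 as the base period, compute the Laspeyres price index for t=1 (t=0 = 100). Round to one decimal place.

127.7

Laspeyres price index uses base-period quantities as weights.
ΣP(t=1)·Q(t=0) = 0.22×374 + 12.93×54 + 19.29×69 + 15.80×111 = 82.28 + 698.22 + 1331.01 + 1753.8 = 3865.31
ΣP(t=0)·Q(t=0) = 0.18×374 + 10.70×54 + 15.73×69 + 11.67×111 = 67.32 + 577.8 + 1085.37 + 1295.37 = 3025.86
Index = 3865.31 / 3025.86 × 100 = 127.7425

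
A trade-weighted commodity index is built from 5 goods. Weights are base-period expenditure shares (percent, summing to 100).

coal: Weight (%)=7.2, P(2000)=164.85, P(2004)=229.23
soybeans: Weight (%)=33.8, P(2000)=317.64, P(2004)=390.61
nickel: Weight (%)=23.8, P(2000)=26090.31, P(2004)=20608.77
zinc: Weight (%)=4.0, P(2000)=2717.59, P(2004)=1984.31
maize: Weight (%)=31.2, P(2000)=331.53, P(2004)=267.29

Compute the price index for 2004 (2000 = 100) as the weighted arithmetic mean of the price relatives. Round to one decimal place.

coal: 7.2 × (229.23/164.85) = 7.2 × 1.390537 = 10.0119
soybeans: 33.8 × (390.61/317.64) = 33.8 × 1.229725 = 41.5647
nickel: 23.8 × (20608.77/26090.31) = 23.8 × 0.789901 = 18.7997
zinc: 4.0 × (1984.31/2717.59) = 4.0 × 0.730173 = 2.9207
maize: 31.2 × (267.29/331.53) = 31.2 × 0.806232 = 25.1544
Index = Σ wᵢ·(p₁ᵢ/p₀ᵢ) = 10.0119 + 41.5647 + 18.7997 + 2.9207 + 25.1544 = 98.4514

98.5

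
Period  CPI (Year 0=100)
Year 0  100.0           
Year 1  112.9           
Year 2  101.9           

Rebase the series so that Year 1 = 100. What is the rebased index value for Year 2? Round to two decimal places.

90.26

Rebased(Year 2) = 101.9 / 112.9 × 100 = 90.2569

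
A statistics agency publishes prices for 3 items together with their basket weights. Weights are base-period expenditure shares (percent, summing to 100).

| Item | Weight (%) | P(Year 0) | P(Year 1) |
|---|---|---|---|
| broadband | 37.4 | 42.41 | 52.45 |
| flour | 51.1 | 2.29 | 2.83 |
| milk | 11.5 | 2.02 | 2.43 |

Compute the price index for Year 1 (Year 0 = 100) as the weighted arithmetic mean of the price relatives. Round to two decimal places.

broadband: 37.4 × (52.45/42.41) = 37.4 × 1.236737 = 46.2539
flour: 51.1 × (2.83/2.29) = 51.1 × 1.235808 = 63.1498
milk: 11.5 × (2.43/2.02) = 11.5 × 1.202970 = 13.8342
Index = Σ wᵢ·(p₁ᵢ/p₀ᵢ) = 46.2539 + 63.1498 + 13.8342 = 123.2379

123.24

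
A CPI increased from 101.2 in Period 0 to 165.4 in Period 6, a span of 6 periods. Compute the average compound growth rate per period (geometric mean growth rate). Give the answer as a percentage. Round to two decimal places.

8.53%

Growth factor = (165.4/101.2)^(1/6) = (1.634387)^(1/6) = 1.085323
Growth rate = 1.085323 − 1 = 0.085323 = 8.5323%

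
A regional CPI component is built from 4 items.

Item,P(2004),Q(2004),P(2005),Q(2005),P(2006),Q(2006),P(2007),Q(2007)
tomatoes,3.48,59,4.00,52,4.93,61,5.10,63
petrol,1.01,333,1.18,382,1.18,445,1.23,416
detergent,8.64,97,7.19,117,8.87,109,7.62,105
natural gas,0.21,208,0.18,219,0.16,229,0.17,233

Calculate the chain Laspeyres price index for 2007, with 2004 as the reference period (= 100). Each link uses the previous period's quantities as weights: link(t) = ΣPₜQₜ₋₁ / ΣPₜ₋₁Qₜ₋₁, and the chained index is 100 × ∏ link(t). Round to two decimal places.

Link 2004→2005:
ΣP(2005)Q(2004) = 4.00×59 + 1.18×333 + 7.19×97 + 0.18×208 = 236 + 392.94 + 697.43 + 37.44 = 1363.81
ΣP(2004)Q(2004) = 3.48×59 + 1.01×333 + 8.64×97 + 0.21×208 = 205.32 + 336.33 + 838.08 + 43.68 = 1423.41
link = 1363.81/1423.41 = 0.958129
Link 2005→2006:
ΣP(2006)Q(2005) = 4.93×52 + 1.18×382 + 8.87×117 + 0.16×219 = 256.36 + 450.76 + 1037.79 + 35.04 = 1779.95
ΣP(2005)Q(2005) = 4.00×52 + 1.18×382 + 7.19×117 + 0.18×219 = 208 + 450.76 + 841.23 + 39.42 = 1539.41
link = 1779.95/1539.41 = 1.156255
Link 2006→2007:
ΣP(2007)Q(2006) = 5.10×61 + 1.23×445 + 7.62×109 + 0.17×229 = 311.1 + 547.35 + 830.58 + 38.93 = 1727.96
ΣP(2006)Q(2006) = 4.93×61 + 1.18×445 + 8.87×109 + 0.16×229 = 300.73 + 525.1 + 966.83 + 36.64 = 1829.3
link = 1727.96/1829.3 = 0.944602
Chained index = 100 × 0.958129 × 1.156255 × 0.944602 = 104.6468

104.65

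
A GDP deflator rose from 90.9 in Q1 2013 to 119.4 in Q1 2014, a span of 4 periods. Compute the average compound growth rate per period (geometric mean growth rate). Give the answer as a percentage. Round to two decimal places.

7.06%

Growth factor = (119.4/90.9)^(1/4) = (1.313531)^(1/4) = 1.070558
Growth rate = 1.070558 − 1 = 0.070558 = 7.0558%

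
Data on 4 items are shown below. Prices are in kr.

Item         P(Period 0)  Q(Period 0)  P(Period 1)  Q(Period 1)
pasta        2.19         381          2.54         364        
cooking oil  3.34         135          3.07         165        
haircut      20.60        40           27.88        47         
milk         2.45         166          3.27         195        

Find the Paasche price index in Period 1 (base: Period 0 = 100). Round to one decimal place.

120.9

Paasche price index uses current-period quantities as weights.
ΣP(Period 1)·Q(Period 1) = 2.54×364 + 3.07×165 + 27.88×47 + 3.27×195 = 924.56 + 506.55 + 1310.36 + 637.65 = 3379.12
ΣP(Period 0)·Q(Period 1) = 2.19×364 + 3.34×165 + 20.60×47 + 2.45×195 = 797.16 + 551.1 + 968.2 + 477.75 = 2794.21
Index = 3379.12 / 2794.21 × 100 = 120.9329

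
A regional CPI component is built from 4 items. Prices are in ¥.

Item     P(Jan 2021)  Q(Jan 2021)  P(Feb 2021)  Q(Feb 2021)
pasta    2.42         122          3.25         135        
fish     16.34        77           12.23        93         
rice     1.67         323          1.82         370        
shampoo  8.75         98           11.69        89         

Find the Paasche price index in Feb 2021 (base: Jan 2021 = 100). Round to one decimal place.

Paasche price index uses current-period quantities as weights.
ΣP(Feb 2021)·Q(Feb 2021) = 3.25×135 + 12.23×93 + 1.82×370 + 11.69×89 = 438.75 + 1137.39 + 673.4 + 1040.41 = 3289.95
ΣP(Jan 2021)·Q(Feb 2021) = 2.42×135 + 16.34×93 + 1.67×370 + 8.75×89 = 326.7 + 1519.62 + 617.9 + 778.75 = 3242.97
Index = 3289.95 / 3242.97 × 100 = 101.4487

101.4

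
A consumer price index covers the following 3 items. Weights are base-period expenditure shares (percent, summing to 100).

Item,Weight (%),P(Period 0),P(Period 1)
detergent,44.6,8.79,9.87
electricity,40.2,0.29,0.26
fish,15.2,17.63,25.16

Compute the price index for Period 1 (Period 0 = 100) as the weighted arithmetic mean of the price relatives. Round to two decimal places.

detergent: 44.6 × (9.87/8.79) = 44.6 × 1.122867 = 50.0799
electricity: 40.2 × (0.26/0.29) = 40.2 × 0.896552 = 36.0414
fish: 15.2 × (25.16/17.63) = 15.2 × 1.427113 = 21.6921
Index = Σ wᵢ·(p₁ᵢ/p₀ᵢ) = 50.0799 + 36.0414 + 21.6921 = 107.8134

107.81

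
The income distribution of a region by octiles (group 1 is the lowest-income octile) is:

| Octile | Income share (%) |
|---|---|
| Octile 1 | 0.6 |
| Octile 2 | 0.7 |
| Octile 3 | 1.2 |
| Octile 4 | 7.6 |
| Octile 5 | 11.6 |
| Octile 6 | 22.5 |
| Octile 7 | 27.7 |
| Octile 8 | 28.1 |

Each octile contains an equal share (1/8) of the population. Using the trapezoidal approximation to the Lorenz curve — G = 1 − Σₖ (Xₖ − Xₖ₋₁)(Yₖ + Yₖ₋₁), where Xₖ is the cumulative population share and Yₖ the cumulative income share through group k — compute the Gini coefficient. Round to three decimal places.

0.494

Cumulative income shares Yₖ: 0.0060, 0.0130, 0.0250, 0.1010, 0.2170, 0.4420, 0.7190, 1.0000
Σ (Xₖ−Xₖ₋₁)(Yₖ+Yₖ₋₁) = (1/8)(0.0060+0.0000) + (1/8)(0.0130+0.0060) + (1/8)(0.0250+0.0130) + (1/8)(0.1010+0.0250) + (1/8)(0.2170+0.1010) + (1/8)(0.4420+0.2170) + (1/8)(0.7190+0.4420) + (1/8)(1.0000+0.7190)
  = 0.0008 + 0.0024 + 0.0047 + 0.0158 + 0.0398 + 0.0824 + 0.1451 + 0.2149 = 0.5058
G = 1 − 0.5058 = 0.4942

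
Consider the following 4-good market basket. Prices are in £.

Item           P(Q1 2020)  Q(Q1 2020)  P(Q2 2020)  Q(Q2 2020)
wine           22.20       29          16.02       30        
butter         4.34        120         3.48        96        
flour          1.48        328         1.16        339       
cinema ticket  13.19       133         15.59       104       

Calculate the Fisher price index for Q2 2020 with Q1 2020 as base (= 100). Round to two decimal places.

Laspeyres component (base-period weights):
ΣP(Q2 2020)Q(Q1 2020) = 16.02×29 + 3.48×120 + 1.16×328 + 15.59×133 = 464.58 + 417.6 + 380.48 + 2073.47 = 3336.13
ΣP(Q1 2020)Q(Q1 2020) = 22.20×29 + 4.34×120 + 1.48×328 + 13.19×133 = 643.8 + 520.8 + 485.44 + 1754.27 = 3404.31
L = 3336.13 / 3404.31 × 100 = 97.9972
Paasche component (current-period weights):
ΣP(Q2 2020)Q(Q2 2020) = 16.02×30 + 3.48×96 + 1.16×339 + 15.59×104 = 480.6 + 334.08 + 393.24 + 1621.36 = 2829.28
ΣP(Q1 2020)Q(Q2 2020) = 22.20×30 + 4.34×96 + 1.48×339 + 13.19×104 = 666 + 416.64 + 501.72 + 1371.76 = 2956.12
P = 2829.28 / 2956.12 × 100 = 95.7092
Fisher = √(L × P) = √(97.9972 × 95.7092) = 96.8465

96.85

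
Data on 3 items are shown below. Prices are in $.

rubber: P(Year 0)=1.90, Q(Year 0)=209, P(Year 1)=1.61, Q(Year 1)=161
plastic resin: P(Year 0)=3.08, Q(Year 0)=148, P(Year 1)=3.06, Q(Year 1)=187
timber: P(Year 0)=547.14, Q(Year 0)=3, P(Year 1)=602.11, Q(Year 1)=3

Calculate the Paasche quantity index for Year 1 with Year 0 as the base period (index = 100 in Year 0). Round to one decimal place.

Paasche quantity index uses current-period prices as weights.
ΣP(Year 1)·Q(Year 1) = 1.61×161 + 3.06×187 + 602.11×3 = 259.21 + 572.22 + 1806.33 = 2637.76
ΣP(Year 1)·Q(Year 0) = 1.61×209 + 3.06×148 + 602.11×3 = 336.49 + 452.88 + 1806.33 = 2595.7
Index = 2637.76 / 2595.7 × 100 = 101.6204

101.6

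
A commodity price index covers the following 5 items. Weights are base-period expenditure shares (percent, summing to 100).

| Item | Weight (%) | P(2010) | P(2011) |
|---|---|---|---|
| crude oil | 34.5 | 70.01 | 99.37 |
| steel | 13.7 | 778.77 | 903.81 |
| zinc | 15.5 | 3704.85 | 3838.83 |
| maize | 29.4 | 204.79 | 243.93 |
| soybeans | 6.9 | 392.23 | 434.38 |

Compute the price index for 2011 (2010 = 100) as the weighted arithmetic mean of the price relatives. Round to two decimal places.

crude oil: 34.5 × (99.37/70.01) = 34.5 × 1.419369 = 48.9682
steel: 13.7 × (903.81/778.77) = 13.7 × 1.160561 = 15.8997
zinc: 15.5 × (3838.83/3704.85) = 15.5 × 1.036163 = 16.0605
maize: 29.4 × (243.93/204.79) = 29.4 × 1.191123 = 35.0190
soybeans: 6.9 × (434.38/392.23) = 6.9 × 1.107462 = 7.6415
Index = Σ wᵢ·(p₁ᵢ/p₀ᵢ) = 48.9682 + 15.8997 + 16.0605 + 35.0190 + 7.6415 = 123.5889

123.59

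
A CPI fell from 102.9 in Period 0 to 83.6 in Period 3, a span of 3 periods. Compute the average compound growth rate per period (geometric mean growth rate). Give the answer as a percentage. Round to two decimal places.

Growth factor = (83.6/102.9)^(1/3) = (0.812439)^(1/3) = 0.933105
Growth rate = 0.933105 − 1 = -0.066895 = -6.6895%

-6.69%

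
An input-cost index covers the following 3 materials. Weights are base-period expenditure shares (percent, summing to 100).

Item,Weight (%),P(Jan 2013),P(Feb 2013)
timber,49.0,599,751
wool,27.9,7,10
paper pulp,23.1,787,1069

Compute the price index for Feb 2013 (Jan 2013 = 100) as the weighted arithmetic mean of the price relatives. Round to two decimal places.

132.67

timber: 49.0 × (751/599) = 49.0 × 1.253756 = 61.4341
wool: 27.9 × (10/7) = 27.9 × 1.428571 = 39.8571
paper pulp: 23.1 × (1069/787) = 23.1 × 1.358323 = 31.3773
Index = Σ wᵢ·(p₁ᵢ/p₀ᵢ) = 61.4341 + 39.8571 + 31.3773 = 132.6685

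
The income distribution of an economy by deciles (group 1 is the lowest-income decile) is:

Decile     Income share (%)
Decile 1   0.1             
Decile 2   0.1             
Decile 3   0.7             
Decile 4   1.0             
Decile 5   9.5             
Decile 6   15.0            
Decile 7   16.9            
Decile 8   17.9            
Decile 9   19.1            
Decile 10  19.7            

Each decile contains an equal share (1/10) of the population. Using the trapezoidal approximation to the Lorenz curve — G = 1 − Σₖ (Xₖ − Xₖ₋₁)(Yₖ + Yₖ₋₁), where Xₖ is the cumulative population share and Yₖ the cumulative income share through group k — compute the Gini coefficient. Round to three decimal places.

Cumulative income shares Yₖ: 0.0010, 0.0020, 0.0090, 0.0190, 0.1140, 0.2640, 0.4330, 0.6120, 0.8030, 1.0000
Σ (Xₖ−Xₖ₋₁)(Yₖ+Yₖ₋₁) = (1/10)(0.0010+0.0000) + (1/10)(0.0020+0.0010) + (1/10)(0.0090+0.0020) + (1/10)(0.0190+0.0090) + (1/10)(0.1140+0.0190) + (1/10)(0.2640+0.1140) + (1/10)(0.4330+0.2640) + (1/10)(0.6120+0.4330) + (1/10)(0.8030+0.6120) + (1/10)(1.0000+0.8030)
  = 0.0001 + 0.0003 + 0.0011 + 0.0028 + 0.0133 + 0.0378 + 0.0697 + 0.1045 + 0.1415 + 0.1803 = 0.5514
G = 1 − 0.5514 = 0.4486

0.449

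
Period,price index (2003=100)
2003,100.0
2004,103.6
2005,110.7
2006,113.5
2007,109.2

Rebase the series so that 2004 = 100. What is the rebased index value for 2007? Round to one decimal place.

Rebased(2007) = 109.2 / 103.6 × 100 = 105.4054

105.4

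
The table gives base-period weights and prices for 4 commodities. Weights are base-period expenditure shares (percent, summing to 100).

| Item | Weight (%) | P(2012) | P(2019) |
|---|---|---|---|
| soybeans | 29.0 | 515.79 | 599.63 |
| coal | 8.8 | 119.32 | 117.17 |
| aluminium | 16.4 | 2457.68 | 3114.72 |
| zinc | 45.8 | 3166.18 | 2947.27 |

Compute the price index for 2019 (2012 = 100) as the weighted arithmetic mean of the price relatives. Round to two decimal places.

105.77

soybeans: 29.0 × (599.63/515.79) = 29.0 × 1.162547 = 33.7139
coal: 8.8 × (117.17/119.32) = 8.8 × 0.981981 = 8.6414
aluminium: 16.4 × (3114.72/2457.68) = 16.4 × 1.267342 = 20.7844
zinc: 45.8 × (2947.27/3166.18) = 45.8 × 0.930860 = 42.6334
Index = Σ wᵢ·(p₁ᵢ/p₀ᵢ) = 33.7139 + 8.6414 + 20.7844 + 42.6334 = 105.7731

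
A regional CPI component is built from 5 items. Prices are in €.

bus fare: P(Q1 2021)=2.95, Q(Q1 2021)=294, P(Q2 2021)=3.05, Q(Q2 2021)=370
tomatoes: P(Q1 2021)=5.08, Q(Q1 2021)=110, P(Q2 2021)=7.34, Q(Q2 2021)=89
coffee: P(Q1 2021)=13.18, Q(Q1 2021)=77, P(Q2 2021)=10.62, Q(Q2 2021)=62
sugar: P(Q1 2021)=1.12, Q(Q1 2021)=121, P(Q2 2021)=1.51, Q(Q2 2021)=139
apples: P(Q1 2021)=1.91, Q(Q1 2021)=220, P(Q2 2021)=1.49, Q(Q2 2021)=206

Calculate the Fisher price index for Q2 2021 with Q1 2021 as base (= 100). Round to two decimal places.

101.40

Laspeyres component (base-period weights):
ΣP(Q2 2021)Q(Q1 2021) = 3.05×294 + 7.34×110 + 10.62×77 + 1.51×121 + 1.49×220 = 896.7 + 807.4 + 817.74 + 182.71 + 327.8 = 3032.35
ΣP(Q1 2021)Q(Q1 2021) = 2.95×294 + 5.08×110 + 13.18×77 + 1.12×121 + 1.91×220 = 867.3 + 558.8 + 1014.86 + 135.52 + 420.2 = 2996.68
L = 3032.35 / 2996.68 × 100 = 101.1903
Paasche component (current-period weights):
ΣP(Q2 2021)Q(Q2 2021) = 3.05×370 + 7.34×89 + 10.62×62 + 1.51×139 + 1.49×206 = 1128.5 + 653.26 + 658.44 + 209.89 + 306.94 = 2957.03
ΣP(Q1 2021)Q(Q2 2021) = 2.95×370 + 5.08×89 + 13.18×62 + 1.12×139 + 1.91×206 = 1091.5 + 452.12 + 817.16 + 155.68 + 393.46 = 2909.92
P = 2957.03 / 2909.92 × 100 = 101.6189
Fisher = √(L × P) = √(101.1903 × 101.6189) = 101.4044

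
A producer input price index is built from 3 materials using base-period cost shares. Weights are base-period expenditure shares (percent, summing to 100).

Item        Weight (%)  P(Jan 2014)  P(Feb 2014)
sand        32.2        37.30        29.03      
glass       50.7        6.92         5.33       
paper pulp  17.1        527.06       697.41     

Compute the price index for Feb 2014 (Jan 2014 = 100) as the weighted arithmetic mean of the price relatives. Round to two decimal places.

sand: 32.2 × (29.03/37.30) = 32.2 × 0.778284 = 25.0608
glass: 50.7 × (5.33/6.92) = 50.7 × 0.770231 = 39.0507
paper pulp: 17.1 × (697.41/527.06) = 17.1 × 1.323208 = 22.6269
Index = Σ wᵢ·(p₁ᵢ/p₀ᵢ) = 25.0608 + 39.0507 + 22.6269 = 86.7383

86.74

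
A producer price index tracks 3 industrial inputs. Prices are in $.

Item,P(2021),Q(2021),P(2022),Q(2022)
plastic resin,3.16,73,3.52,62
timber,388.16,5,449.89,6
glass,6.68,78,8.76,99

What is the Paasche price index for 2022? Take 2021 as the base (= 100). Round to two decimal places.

Paasche price index uses current-period quantities as weights.
ΣP(2022)·Q(2022) = 3.52×62 + 449.89×6 + 8.76×99 = 218.24 + 2699.34 + 867.24 = 3784.82
ΣP(2021)·Q(2022) = 3.16×62 + 388.16×6 + 6.68×99 = 195.92 + 2328.96 + 661.32 = 3186.2
Index = 3784.82 / 3186.2 × 100 = 118.7879

118.79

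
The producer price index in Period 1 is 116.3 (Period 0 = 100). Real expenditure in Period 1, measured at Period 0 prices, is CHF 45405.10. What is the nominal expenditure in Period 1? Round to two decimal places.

Nominal = Real × (Index/100) = 45405.10 × (116.3/100)
        = 45405.10 × 1.163 = 52806.1313

52806.13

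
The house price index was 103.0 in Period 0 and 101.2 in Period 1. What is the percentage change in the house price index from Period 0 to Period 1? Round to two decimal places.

Change = (101.2 − 103.0) / 103.0 × 100
       = -1.8 / 103.0 × 100 = -1.7476%

-1.75%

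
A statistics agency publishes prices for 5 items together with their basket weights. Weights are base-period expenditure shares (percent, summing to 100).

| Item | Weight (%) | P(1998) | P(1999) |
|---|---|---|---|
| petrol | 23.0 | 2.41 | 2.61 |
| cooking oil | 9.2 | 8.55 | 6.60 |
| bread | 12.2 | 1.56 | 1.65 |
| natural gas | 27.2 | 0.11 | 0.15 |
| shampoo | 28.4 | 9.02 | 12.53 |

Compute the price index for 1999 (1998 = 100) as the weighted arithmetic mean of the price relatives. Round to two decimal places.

petrol: 23.0 × (2.61/2.41) = 23.0 × 1.082988 = 24.9087
cooking oil: 9.2 × (6.60/8.55) = 9.2 × 0.771930 = 7.1018
bread: 12.2 × (1.65/1.56) = 12.2 × 1.057692 = 12.9038
natural gas: 27.2 × (0.15/0.11) = 27.2 × 1.363636 = 37.0909
shampoo: 28.4 × (12.53/9.02) = 28.4 × 1.389135 = 39.4514
Index = Σ wᵢ·(p₁ᵢ/p₀ᵢ) = 24.9087 + 7.1018 + 12.9038 + 37.0909 + 39.4514 = 121.4567

121.46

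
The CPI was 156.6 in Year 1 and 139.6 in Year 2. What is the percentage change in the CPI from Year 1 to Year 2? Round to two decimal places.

Change = (139.6 − 156.6) / 156.6 × 100
       = -17.0 / 156.6 × 100 = -10.8557%

-10.86%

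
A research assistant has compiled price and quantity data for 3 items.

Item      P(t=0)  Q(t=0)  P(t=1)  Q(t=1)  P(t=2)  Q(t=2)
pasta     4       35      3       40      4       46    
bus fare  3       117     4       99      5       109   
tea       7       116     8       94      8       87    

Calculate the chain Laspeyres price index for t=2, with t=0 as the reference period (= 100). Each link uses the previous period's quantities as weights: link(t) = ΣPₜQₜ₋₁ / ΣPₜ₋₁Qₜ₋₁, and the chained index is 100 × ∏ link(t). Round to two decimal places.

127.82

Link t=0→t=1:
ΣP(t=1)Q(t=0) = 3×35 + 4×117 + 8×116 = 105 + 468 + 928 = 1501
ΣP(t=0)Q(t=0) = 4×35 + 3×117 + 7×116 = 140 + 351 + 812 = 1303
link = 1501/1303 = 1.151957
Link t=1→t=2:
ΣP(t=2)Q(t=1) = 4×40 + 5×99 + 8×94 = 160 + 495 + 752 = 1407
ΣP(t=1)Q(t=1) = 3×40 + 4×99 + 8×94 = 120 + 396 + 752 = 1268
link = 1407/1268 = 1.109621
Chained index = 100 × 1.151957 × 1.109621 = 127.8236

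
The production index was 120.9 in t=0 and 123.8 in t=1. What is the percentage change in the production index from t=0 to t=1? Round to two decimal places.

Change = (123.8 − 120.9) / 120.9 × 100
       = 2.9 / 120.9 × 100 = 2.3987%

2.40%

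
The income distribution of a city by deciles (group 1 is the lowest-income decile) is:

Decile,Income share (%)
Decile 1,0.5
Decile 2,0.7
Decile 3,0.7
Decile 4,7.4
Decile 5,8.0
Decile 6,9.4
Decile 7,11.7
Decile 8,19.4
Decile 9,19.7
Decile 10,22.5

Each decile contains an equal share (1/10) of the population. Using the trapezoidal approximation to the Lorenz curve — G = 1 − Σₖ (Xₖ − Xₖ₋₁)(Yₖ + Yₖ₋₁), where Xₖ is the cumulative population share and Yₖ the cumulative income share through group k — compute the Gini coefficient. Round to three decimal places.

0.439

Cumulative income shares Yₖ: 0.0050, 0.0120, 0.0190, 0.0930, 0.1730, 0.2670, 0.3840, 0.5780, 0.7750, 1.0000
Σ (Xₖ−Xₖ₋₁)(Yₖ+Yₖ₋₁) = (1/10)(0.0050+0.0000) + (1/10)(0.0120+0.0050) + (1/10)(0.0190+0.0120) + (1/10)(0.0930+0.0190) + (1/10)(0.1730+0.0930) + (1/10)(0.2670+0.1730) + (1/10)(0.3840+0.2670) + (1/10)(0.5780+0.3840) + (1/10)(0.7750+0.5780) + (1/10)(1.0000+0.7750)
  = 0.0005 + 0.0017 + 0.0031 + 0.0112 + 0.0266 + 0.0440 + 0.0651 + 0.0962 + 0.1353 + 0.1775 = 0.5612
G = 1 − 0.5612 = 0.4388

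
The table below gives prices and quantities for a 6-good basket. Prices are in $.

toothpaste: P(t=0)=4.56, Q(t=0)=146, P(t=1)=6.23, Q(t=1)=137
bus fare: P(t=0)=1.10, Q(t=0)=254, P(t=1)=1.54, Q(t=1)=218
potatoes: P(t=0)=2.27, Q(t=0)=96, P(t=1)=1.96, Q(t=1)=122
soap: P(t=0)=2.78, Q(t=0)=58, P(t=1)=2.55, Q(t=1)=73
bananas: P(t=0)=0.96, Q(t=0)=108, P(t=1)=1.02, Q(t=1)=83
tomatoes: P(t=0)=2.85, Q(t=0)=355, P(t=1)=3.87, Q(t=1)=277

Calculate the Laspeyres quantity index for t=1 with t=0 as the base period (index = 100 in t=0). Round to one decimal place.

90.7

Laspeyres quantity index uses base-period prices as weights.
ΣP(t=0)·Q(t=1) = 4.56×137 + 1.10×218 + 2.27×122 + 2.78×73 + 0.96×83 + 2.85×277 = 624.72 + 239.8 + 276.94 + 202.94 + 79.68 + 789.45 = 2213.53
ΣP(t=0)·Q(t=0) = 4.56×146 + 1.10×254 + 2.27×96 + 2.78×58 + 0.96×108 + 2.85×355 = 665.76 + 279.4 + 217.92 + 161.24 + 103.68 + 1011.75 = 2439.75
Index = 2213.53 / 2439.75 × 100 = 90.7277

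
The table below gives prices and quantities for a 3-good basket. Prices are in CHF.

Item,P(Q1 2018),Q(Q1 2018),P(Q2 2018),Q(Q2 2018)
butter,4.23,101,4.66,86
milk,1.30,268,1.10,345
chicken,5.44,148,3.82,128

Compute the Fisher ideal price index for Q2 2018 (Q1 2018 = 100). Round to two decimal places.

Laspeyres component (base-period weights):
ΣP(Q2 2018)Q(Q1 2018) = 4.66×101 + 1.10×268 + 3.82×148 = 470.66 + 294.8 + 565.36 = 1330.82
ΣP(Q1 2018)Q(Q1 2018) = 4.23×101 + 1.30×268 + 5.44×148 = 427.23 + 348.4 + 805.12 = 1580.75
L = 1330.82 / 1580.75 × 100 = 84.1892
Paasche component (current-period weights):
ΣP(Q2 2018)Q(Q2 2018) = 4.66×86 + 1.10×345 + 3.82×128 = 400.76 + 379.5 + 488.96 = 1269.22
ΣP(Q1 2018)Q(Q2 2018) = 4.23×86 + 1.30×345 + 5.44×128 = 363.78 + 448.5 + 696.32 = 1508.6
P = 1269.22 / 1508.6 × 100 = 84.1323
Fisher = √(L × P) = √(84.1892 × 84.1323) = 84.1607

84.16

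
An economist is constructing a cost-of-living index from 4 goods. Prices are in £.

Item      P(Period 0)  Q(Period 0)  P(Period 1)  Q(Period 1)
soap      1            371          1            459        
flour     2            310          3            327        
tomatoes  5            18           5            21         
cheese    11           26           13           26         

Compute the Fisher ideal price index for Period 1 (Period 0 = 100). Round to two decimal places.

125.84

Laspeyres component (base-period weights):
ΣP(Period 1)Q(Period 0) = 1×371 + 3×310 + 5×18 + 13×26 = 371 + 930 + 90 + 338 = 1729
ΣP(Period 0)Q(Period 0) = 1×371 + 2×310 + 5×18 + 11×26 = 371 + 620 + 90 + 286 = 1367
L = 1729 / 1367 × 100 = 126.4813
Paasche component (current-period weights):
ΣP(Period 1)Q(Period 1) = 1×459 + 3×327 + 5×21 + 13×26 = 459 + 981 + 105 + 338 = 1883
ΣP(Period 0)Q(Period 1) = 1×459 + 2×327 + 5×21 + 11×26 = 459 + 654 + 105 + 286 = 1504
P = 1883 / 1504 × 100 = 125.1995
Fisher = √(L × P) = √(126.4813 × 125.1995) = 125.8388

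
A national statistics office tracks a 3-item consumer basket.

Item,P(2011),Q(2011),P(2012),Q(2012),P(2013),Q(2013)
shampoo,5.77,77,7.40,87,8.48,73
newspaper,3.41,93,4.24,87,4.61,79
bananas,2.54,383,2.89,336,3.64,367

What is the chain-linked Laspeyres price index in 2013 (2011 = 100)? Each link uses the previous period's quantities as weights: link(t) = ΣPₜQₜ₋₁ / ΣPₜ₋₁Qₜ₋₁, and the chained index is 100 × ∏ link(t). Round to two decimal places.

Link 2011→2012:
ΣP(2012)Q(2011) = 7.40×77 + 4.24×93 + 2.89×383 = 569.8 + 394.32 + 1106.87 = 2070.99
ΣP(2011)Q(2011) = 5.77×77 + 3.41×93 + 2.54×383 = 444.29 + 317.13 + 972.82 = 1734.24
link = 2070.99/1734.24 = 1.194177
Link 2012→2013:
ΣP(2013)Q(2012) = 8.48×87 + 4.61×87 + 3.64×336 = 737.76 + 401.07 + 1223.04 = 2361.87
ΣP(2012)Q(2012) = 7.40×87 + 4.24×87 + 2.89×336 = 643.8 + 368.88 + 971.04 = 1983.72
link = 2361.87/1983.72 = 1.190627
Chained index = 100 × 1.194177 × 1.190627 = 142.1819

142.18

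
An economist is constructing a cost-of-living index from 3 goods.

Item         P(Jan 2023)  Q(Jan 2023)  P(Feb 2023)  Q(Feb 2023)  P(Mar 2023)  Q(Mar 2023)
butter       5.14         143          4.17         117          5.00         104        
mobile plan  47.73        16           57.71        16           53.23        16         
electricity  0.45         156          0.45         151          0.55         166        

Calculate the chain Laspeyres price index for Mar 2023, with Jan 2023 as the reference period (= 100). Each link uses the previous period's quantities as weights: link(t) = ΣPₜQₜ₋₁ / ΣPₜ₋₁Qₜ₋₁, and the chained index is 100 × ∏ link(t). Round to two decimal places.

Link Jan 2023→Feb 2023:
ΣP(Feb 2023)Q(Jan 2023) = 4.17×143 + 57.71×16 + 0.45×156 = 596.31 + 923.36 + 70.2 = 1589.87
ΣP(Jan 2023)Q(Jan 2023) = 5.14×143 + 47.73×16 + 0.45×156 = 735.02 + 763.68 + 70.2 = 1568.9
link = 1589.87/1568.9 = 1.013366
Link Feb 2023→Mar 2023:
ΣP(Mar 2023)Q(Feb 2023) = 5.00×117 + 53.23×16 + 0.55×151 = 585 + 851.68 + 83.05 = 1519.73
ΣP(Feb 2023)Q(Feb 2023) = 4.17×117 + 57.71×16 + 0.45×151 = 487.89 + 923.36 + 67.95 = 1479.2
link = 1519.73/1479.2 = 1.027400
Chained index = 100 × 1.013366 × 1.027400 = 104.1132

104.11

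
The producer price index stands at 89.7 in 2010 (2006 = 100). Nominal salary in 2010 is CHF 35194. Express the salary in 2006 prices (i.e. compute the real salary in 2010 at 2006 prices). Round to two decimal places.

39235.23

Real = Nominal ÷ (Index/100) = 35194 ÷ (89.7/100)
     = 35194 ÷ 0.897 = 39235.2285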